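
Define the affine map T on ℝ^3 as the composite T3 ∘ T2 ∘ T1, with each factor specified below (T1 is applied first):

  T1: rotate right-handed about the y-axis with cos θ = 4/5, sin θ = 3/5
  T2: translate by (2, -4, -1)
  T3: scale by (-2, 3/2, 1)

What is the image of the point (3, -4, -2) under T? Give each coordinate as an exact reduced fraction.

T(p) = (-32/5, -12, -22/5)

T1 rotate right-handed about the y-axis with cos θ = 4/5, sin θ = 3/5: (3, -4, -2) → (6/5, -4, -17/5)
T2 translate by (2, -4, -1): (6/5, -4, -17/5) → (16/5, -8, -22/5)
T3 scale by (-2, 3/2, 1): (16/5, -8, -22/5) → (-32/5, -12, -22/5)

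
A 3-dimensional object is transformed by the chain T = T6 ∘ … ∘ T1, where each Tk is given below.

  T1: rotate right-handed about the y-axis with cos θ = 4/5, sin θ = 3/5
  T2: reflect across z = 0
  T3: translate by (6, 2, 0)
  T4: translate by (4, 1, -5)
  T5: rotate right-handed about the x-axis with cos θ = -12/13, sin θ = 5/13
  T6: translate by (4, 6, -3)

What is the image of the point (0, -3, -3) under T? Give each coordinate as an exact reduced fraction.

T1 rotate right-handed about the y-axis with cos θ = 4/5, sin θ = 3/5: (0, -3, -3) → (-9/5, -3, -12/5)
T2 reflect across z = 0: (-9/5, -3, -12/5) → (-9/5, -3, 12/5)
T3 translate by (6, 2, 0): (-9/5, -3, 12/5) → (21/5, -1, 12/5)
T4 translate by (4, 1, -5): (21/5, -1, 12/5) → (41/5, 0, -13/5)
T5 rotate right-handed about the x-axis with cos θ = -12/13, sin θ = 5/13: (41/5, 0, -13/5) → (41/5, 1, 12/5)
T6 translate by (4, 6, -3): (41/5, 1, 12/5) → (61/5, 7, -3/5)

T(p) = (61/5, 7, -3/5)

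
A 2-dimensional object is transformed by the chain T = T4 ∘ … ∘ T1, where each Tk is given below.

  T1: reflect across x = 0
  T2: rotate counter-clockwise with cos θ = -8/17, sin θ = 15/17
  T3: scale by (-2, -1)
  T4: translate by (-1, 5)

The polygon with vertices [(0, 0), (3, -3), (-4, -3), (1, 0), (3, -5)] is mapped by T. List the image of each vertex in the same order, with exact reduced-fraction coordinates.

image vertices: (-1, 5), (-155/17, 106/17), (-43/17, 1/17), (-33/17, 100/17), (-215/17, 90/17)

T1 reflect across x = 0: (0, 0) → (0, 0); (3, -3) → (-3, -3); (-4, -3) → (4, -3); (1, 0) → (-1, 0); (3, -5) → (-3, -5)
T2 rotate counter-clockwise with cos θ = -8/17, sin θ = 15/17: (0, 0) → (0, 0); (-3, -3) → (69/17, -21/17); (4, -3) → (13/17, 84/17); (-1, 0) → (8/17, -15/17); (-3, -5) → (99/17, -5/17)
T3 scale by (-2, -1): (0, 0) → (0, 0); (69/17, -21/17) → (-138/17, 21/17); (13/17, 84/17) → (-26/17, -84/17); (8/17, -15/17) → (-16/17, 15/17); (99/17, -5/17) → (-198/17, 5/17)
T4 translate by (-1, 5): (0, 0) → (-1, 5); (-138/17, 21/17) → (-155/17, 106/17); (-26/17, -84/17) → (-43/17, 1/17); (-16/17, 15/17) → (-33/17, 100/17); (-198/17, 5/17) → (-215/17, 90/17)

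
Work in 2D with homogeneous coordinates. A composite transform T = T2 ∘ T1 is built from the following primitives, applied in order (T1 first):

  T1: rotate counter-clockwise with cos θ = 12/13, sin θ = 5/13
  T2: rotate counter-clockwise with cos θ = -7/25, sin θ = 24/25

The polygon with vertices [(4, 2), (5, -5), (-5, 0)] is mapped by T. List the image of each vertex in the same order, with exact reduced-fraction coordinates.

image vertices: (-1322/325, 604/325), (49/65, 457/65), (204/65, -253/65)

T1 rotate counter-clockwise with cos θ = 12/13, sin θ = 5/13: (4, 2) → (38/13, 44/13); (5, -5) → (85/13, -35/13); (-5, 0) → (-60/13, -25/13)
T2 rotate counter-clockwise with cos θ = -7/25, sin θ = 24/25: (38/13, 44/13) → (-1322/325, 604/325); (85/13, -35/13) → (49/65, 457/65); (-60/13, -25/13) → (204/65, -253/65)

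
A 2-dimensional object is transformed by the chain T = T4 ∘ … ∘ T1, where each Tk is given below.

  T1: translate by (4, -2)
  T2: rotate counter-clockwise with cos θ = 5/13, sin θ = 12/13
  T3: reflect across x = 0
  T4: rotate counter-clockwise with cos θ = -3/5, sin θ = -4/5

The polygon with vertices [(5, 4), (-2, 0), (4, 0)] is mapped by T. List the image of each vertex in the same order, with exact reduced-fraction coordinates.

T1 translate by (4, -2): (5, 4) → (9, 2); (-2, 0) → (2, -2); (4, 0) → (8, -2)
T2 rotate counter-clockwise with cos θ = 5/13, sin θ = 12/13: (9, 2) → (21/13, 118/13); (2, -2) → (34/13, 14/13); (8, -2) → (64/13, 86/13)
T3 reflect across x = 0: (21/13, 118/13) → (-21/13, 118/13); (34/13, 14/13) → (-34/13, 14/13); (64/13, 86/13) → (-64/13, 86/13)
T4 rotate counter-clockwise with cos θ = -3/5, sin θ = -4/5: (-21/13, 118/13) → (107/13, -54/13); (-34/13, 14/13) → (158/65, 94/65); (-64/13, 86/13) → (536/65, -2/65)

image vertices: (107/13, -54/13), (158/65, 94/65), (536/65, -2/65)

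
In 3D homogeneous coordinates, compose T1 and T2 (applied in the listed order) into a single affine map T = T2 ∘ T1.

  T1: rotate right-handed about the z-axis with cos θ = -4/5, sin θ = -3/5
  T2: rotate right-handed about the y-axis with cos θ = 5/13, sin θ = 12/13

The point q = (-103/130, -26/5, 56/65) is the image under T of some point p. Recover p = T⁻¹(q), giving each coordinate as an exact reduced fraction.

T1 = [-4/5 3/5 0 0; -3/5 -4/5 0 0; 0 0 1 0; 0 0 0 1]
T2·T1 = [-4/13 3/13 12/13 0; -3/5 -4/5 0 0; 48/65 -36/65 5/13 0; 0 0 0 1]
det M = 1; M⁻¹ = [-4/13 -3/5 48/65 0; 3/13 -4/5 -36/65 0; 12/13 0 5/13 0; 0 0 0 1]
M⁻¹ · (-103/130, -26/5, 56/65)ᵀ = (4, 7/2, -2/5)ᵀ

p = (4, 7/2, -2/5)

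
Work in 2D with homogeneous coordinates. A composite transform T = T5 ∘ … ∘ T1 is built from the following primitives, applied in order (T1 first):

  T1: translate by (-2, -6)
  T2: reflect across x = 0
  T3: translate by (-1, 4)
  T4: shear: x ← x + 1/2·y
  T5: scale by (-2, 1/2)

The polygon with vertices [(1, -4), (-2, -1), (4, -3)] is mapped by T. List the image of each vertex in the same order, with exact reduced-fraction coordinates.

T1 translate by (-2, -6): (1, -4) → (-1, -10); (-2, -1) → (-4, -7); (4, -3) → (2, -9)
T2 reflect across x = 0: (-1, -10) → (1, -10); (-4, -7) → (4, -7); (2, -9) → (-2, -9)
T3 translate by (-1, 4): (1, -10) → (0, -6); (4, -7) → (3, -3); (-2, -9) → (-3, -5)
T4 shear: x ← x + 1/2·y: (0, -6) → (-3, -6); (3, -3) → (3/2, -3); (-3, -5) → (-11/2, -5)
T5 scale by (-2, 1/2): (-3, -6) → (6, -3); (3/2, -3) → (-3, -3/2); (-11/2, -5) → (11, -5/2)

image vertices: (6, -3), (-3, -3/2), (11, -5/2)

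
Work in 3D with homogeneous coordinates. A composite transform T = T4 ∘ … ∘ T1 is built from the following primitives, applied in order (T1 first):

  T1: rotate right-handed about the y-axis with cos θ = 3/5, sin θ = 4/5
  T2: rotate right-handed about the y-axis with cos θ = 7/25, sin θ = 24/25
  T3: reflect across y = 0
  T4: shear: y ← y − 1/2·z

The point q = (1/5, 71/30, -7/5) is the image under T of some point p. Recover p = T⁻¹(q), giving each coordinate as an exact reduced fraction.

T1 = [3/5 0 4/5 0; 0 1 0 0; -4/5 0 3/5 0; 0 0 0 1]
T2·T1 = [-3/5 0 4/5 0; 0 1 0 0; -4/5 0 -3/5 0; 0 0 0 1]
T3·…·T1 = [-3/5 0 4/5 0; 0 -1 0 0; -4/5 0 -3/5 0; 0 0 0 1]
T4·…·T1 = [-3/5 0 4/5 0; 2/5 -1 3/10 0; -4/5 0 -3/5 0; 0 0 0 1]
det M = -1; M⁻¹ = [-3/5 0 -4/5 0; 0 -1 -1/2 0; 4/5 0 -3/5 0; 0 0 0 1]
M⁻¹ · (1/5, 71/30, -7/5)ᵀ = (1, -5/3, 1)ᵀ

p = (1, -5/3, 1)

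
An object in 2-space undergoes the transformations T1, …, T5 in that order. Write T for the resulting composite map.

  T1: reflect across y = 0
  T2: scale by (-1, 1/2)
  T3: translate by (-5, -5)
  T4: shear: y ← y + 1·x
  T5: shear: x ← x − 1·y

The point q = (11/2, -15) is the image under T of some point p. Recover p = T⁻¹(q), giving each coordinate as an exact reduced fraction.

T1 = [1 0 0; 0 -1 0; 0 0 1]
T2·T1 = [-1 0 0; 0 -1/2 0; 0 0 1]
T3·…·T1 = [-1 0 -5; 0 -1/2 -5; 0 0 1]
T4·…·T1 = [-1 0 -5; -1 -1/2 -10; 0 0 1]
T5·…·T1 = [0 1/2 5; -1 -1/2 -10; 0 0 1]
det M = 1/2; M⁻¹ = [-1 -1 -5; 2 0 -10; 0 0 1]
M⁻¹ · (11/2, -15)ᵀ = (9/2, 1)ᵀ

p = (9/2, 1)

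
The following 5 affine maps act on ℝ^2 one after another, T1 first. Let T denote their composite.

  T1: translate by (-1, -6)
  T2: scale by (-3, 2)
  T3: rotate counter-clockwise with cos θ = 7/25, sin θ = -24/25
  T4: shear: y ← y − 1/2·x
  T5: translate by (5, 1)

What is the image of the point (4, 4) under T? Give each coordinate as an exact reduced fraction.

T1 translate by (-1, -6): (4, 4) → (3, -2)
T2 scale by (-3, 2): (3, -2) → (-9, -4)
T3 rotate counter-clockwise with cos θ = 7/25, sin θ = -24/25: (-9, -4) → (-159/25, 188/25)
T4 shear: y ← y − 1/2·x: (-159/25, 188/25) → (-159/25, 107/10)
T5 translate by (5, 1): (-159/25, 107/10) → (-34/25, 117/10)

T(p) = (-34/25, 117/10)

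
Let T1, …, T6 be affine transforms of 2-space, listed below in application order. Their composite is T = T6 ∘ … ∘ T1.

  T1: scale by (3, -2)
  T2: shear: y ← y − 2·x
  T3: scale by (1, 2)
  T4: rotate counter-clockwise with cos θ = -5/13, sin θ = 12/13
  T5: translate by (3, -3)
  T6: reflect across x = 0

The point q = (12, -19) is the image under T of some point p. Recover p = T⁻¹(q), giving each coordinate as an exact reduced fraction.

T1 = [3 0 0; 0 -2 0; 0 0 1]
T2·T1 = [3 0 0; -6 -2 0; 0 0 1]
T3·…·T1 = [3 0 0; -12 -4 0; 0 0 1]
T4·…·T1 = [129/13 48/13 0; 96/13 20/13 0; 0 0 1]
T5·…·T1 = [129/13 48/13 3; 96/13 20/13 -3; 0 0 1]
T6·…·T1 = [-129/13 -48/13 -3; 96/13 20/13 -3; 0 0 1]
det M = 12; M⁻¹ = [5/39 4/13 17/13; -8/13 -43/52 -225/52; 0 0 1]
M⁻¹ · (12, -19)ᵀ = (-3, 4)ᵀ

p = (-3, 4)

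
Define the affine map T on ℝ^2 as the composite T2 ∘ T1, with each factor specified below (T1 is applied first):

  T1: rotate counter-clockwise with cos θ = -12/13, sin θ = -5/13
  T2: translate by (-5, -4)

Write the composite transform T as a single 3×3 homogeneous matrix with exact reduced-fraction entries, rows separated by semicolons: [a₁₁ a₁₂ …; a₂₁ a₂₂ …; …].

T = [-12/13 5/13 -5; -5/13 -12/13 -4; 0 0 1]

T1 = [-12/13 5/13 0; -5/13 -12/13 0; 0 0 1]
T2·T1 = [-12/13 5/13 -5; -5/13 -12/13 -4; 0 0 1]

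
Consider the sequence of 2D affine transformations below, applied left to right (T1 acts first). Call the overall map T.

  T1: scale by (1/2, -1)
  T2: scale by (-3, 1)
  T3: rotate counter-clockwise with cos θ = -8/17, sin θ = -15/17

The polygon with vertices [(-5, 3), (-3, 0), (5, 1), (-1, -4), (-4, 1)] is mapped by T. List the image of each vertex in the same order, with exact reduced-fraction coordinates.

image vertices: (-105/17, -177/34), (-36/17, -135/34), (45/17, 241/34), (48/17, -109/34), (-63/17, -82/17)

T1 scale by (1/2, -1): (-5, 3) → (-5/2, -3); (-3, 0) → (-3/2, 0); (5, 1) → (5/2, -1); (-1, -4) → (-1/2, 4); (-4, 1) → (-2, -1)
T2 scale by (-3, 1): (-5/2, -3) → (15/2, -3); (-3/2, 0) → (9/2, 0); (5/2, -1) → (-15/2, -1); (-1/2, 4) → (3/2, 4); (-2, -1) → (6, -1)
T3 rotate counter-clockwise with cos θ = -8/17, sin θ = -15/17: (15/2, -3) → (-105/17, -177/34); (9/2, 0) → (-36/17, -135/34); (-15/2, -1) → (45/17, 241/34); (3/2, 4) → (48/17, -109/34); (6, -1) → (-63/17, -82/17)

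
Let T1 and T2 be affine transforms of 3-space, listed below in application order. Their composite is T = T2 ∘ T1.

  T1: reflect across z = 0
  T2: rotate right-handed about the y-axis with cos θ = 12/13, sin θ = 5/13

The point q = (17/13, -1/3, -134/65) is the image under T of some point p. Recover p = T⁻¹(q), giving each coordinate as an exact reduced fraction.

T1 = [1 0 0 0; 0 1 0 0; 0 0 -1 0; 0 0 0 1]
T2·T1 = [12/13 0 -5/13 0; 0 1 0 0; -5/13 0 -12/13 0; 0 0 0 1]
det M = -1; M⁻¹ = [12/13 0 -5/13 0; 0 1 0 0; -5/13 0 -12/13 0; 0 0 0 1]
M⁻¹ · (17/13, -1/3, -134/65)ᵀ = (2, -1/3, 7/5)ᵀ

p = (2, -1/3, 7/5)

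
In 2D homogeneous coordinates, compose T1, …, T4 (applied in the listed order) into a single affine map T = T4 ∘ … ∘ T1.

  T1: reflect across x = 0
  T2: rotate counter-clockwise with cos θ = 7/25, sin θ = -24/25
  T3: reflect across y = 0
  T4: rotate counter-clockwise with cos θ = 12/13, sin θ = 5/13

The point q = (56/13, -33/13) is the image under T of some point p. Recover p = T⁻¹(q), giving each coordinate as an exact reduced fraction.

p = (3, 4)

T1 = [-1 0 0; 0 1 0; 0 0 1]
T2·T1 = [-7/25 24/25 0; 24/25 7/25 0; 0 0 1]
T3·…·T1 = [-7/25 24/25 0; -24/25 -7/25 0; 0 0 1]
T4·…·T1 = [36/325 323/325 0; -323/325 36/325 0; 0 0 1]
det M = 1; M⁻¹ = [36/325 -323/325 0; 323/325 36/325 0; 0 0 1]
M⁻¹ · (56/13, -33/13)ᵀ = (3, 4)ᵀ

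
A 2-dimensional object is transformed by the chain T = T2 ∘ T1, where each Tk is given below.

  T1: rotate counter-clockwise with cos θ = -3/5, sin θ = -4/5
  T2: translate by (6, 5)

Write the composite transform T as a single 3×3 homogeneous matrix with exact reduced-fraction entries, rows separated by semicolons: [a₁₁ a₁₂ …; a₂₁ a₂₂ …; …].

T1 = [-3/5 4/5 0; -4/5 -3/5 0; 0 0 1]
T2·T1 = [-3/5 4/5 6; -4/5 -3/5 5; 0 0 1]

T = [-3/5 4/5 6; -4/5 -3/5 5; 0 0 1]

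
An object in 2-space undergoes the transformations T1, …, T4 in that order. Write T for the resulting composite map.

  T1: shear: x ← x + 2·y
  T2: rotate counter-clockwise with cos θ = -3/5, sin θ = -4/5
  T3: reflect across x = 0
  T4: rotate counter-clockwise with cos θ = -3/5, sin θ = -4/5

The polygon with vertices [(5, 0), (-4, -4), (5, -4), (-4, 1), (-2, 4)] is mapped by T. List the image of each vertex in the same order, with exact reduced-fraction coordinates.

T1 shear: x ← x + 2·y: (5, 0) → (5, 0); (-4, -4) → (-12, -4); (5, -4) → (-3, -4); (-4, 1) → (-2, 1); (-2, 4) → (6, 4)
T2 rotate counter-clockwise with cos θ = -3/5, sin θ = -4/5: (5, 0) → (-3, -4); (-12, -4) → (4, 12); (-3, -4) → (-7/5, 24/5); (-2, 1) → (2, 1); (6, 4) → (-2/5, -36/5)
T3 reflect across x = 0: (-3, -4) → (3, -4); (4, 12) → (-4, 12); (-7/5, 24/5) → (7/5, 24/5); (2, 1) → (-2, 1); (-2/5, -36/5) → (2/5, -36/5)
T4 rotate counter-clockwise with cos θ = -3/5, sin θ = -4/5: (3, -4) → (-5, 0); (-4, 12) → (12, -4); (7/5, 24/5) → (3, -4); (-2, 1) → (2, 1); (2/5, -36/5) → (-6, 4)

image vertices: (-5, 0), (12, -4), (3, -4), (2, 1), (-6, 4)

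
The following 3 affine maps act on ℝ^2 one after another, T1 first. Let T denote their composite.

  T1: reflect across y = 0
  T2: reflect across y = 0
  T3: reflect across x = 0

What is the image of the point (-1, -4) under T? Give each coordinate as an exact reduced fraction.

T(p) = (1, -4)

T1 reflect across y = 0: (-1, -4) → (-1, 4)
T2 reflect across y = 0: (-1, 4) → (-1, -4)
T3 reflect across x = 0: (-1, -4) → (1, -4)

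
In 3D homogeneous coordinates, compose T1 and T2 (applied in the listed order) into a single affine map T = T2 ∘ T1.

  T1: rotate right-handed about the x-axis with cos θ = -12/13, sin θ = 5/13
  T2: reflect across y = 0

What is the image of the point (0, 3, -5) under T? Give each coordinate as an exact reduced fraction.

T(p) = (0, 11/13, 75/13)

T1 rotate right-handed about the x-axis with cos θ = -12/13, sin θ = 5/13: (0, 3, -5) → (0, -11/13, 75/13)
T2 reflect across y = 0: (0, -11/13, 75/13) → (0, 11/13, 75/13)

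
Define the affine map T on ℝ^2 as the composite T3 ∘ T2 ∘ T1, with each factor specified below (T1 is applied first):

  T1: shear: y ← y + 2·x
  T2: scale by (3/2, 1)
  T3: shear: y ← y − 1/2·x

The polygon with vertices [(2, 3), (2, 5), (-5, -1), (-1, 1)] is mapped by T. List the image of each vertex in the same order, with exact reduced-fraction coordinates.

T1 shear: y ← y + 2·x: (2, 3) → (2, 7); (2, 5) → (2, 9); (-5, -1) → (-5, -11); (-1, 1) → (-1, -1)
T2 scale by (3/2, 1): (2, 7) → (3, 7); (2, 9) → (3, 9); (-5, -11) → (-15/2, -11); (-1, -1) → (-3/2, -1)
T3 shear: y ← y − 1/2·x: (3, 7) → (3, 11/2); (3, 9) → (3, 15/2); (-15/2, -11) → (-15/2, -29/4); (-3/2, -1) → (-3/2, -1/4)

image vertices: (3, 11/2), (3, 15/2), (-15/2, -29/4), (-3/2, -1/4)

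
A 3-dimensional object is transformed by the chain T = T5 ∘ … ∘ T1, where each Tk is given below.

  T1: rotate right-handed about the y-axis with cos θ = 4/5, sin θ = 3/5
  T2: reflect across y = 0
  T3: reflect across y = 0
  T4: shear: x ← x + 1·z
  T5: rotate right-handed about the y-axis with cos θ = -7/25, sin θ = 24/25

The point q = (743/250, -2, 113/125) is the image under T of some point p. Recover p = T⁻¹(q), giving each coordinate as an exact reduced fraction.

p = (-5, -2, -1/2)

T1 = [4/5 0 3/5 0; 0 1 0 0; -3/5 0 4/5 0; 0 0 0 1]
T2·T1 = [4/5 0 3/5 0; 0 -1 0 0; -3/5 0 4/5 0; 0 0 0 1]
T3·…·T1 = [4/5 0 3/5 0; 0 1 0 0; -3/5 0 4/5 0; 0 0 0 1]
T4·…·T1 = [1/5 0 7/5 0; 0 1 0 0; -3/5 0 4/5 0; 0 0 0 1]
T5·…·T1 = [-79/125 0 47/125 0; 0 1 0 0; -3/125 0 -196/125 0; 0 0 0 1]
det M = 1; M⁻¹ = [-196/125 0 -47/125 0; 0 1 0 0; 3/125 0 -79/125 0; 0 0 0 1]
M⁻¹ · (743/250, -2, 113/125)ᵀ = (-5, -2, -1/2)ᵀ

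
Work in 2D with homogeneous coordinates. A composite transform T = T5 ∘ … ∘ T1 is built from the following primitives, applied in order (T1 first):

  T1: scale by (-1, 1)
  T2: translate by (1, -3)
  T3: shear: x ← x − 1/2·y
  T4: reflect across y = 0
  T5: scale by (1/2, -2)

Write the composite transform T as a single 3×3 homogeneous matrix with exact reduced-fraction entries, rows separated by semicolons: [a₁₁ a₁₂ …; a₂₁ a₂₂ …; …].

T1 = [-1 0 0; 0 1 0; 0 0 1]
T2·T1 = [-1 0 1; 0 1 -3; 0 0 1]
T3·…·T1 = [-1 -1/2 5/2; 0 1 -3; 0 0 1]
T4·…·T1 = [-1 -1/2 5/2; 0 -1 3; 0 0 1]
T5·…·T1 = [-1/2 -1/4 5/4; 0 2 -6; 0 0 1]

T = [-1/2 -1/4 5/4; 0 2 -6; 0 0 1]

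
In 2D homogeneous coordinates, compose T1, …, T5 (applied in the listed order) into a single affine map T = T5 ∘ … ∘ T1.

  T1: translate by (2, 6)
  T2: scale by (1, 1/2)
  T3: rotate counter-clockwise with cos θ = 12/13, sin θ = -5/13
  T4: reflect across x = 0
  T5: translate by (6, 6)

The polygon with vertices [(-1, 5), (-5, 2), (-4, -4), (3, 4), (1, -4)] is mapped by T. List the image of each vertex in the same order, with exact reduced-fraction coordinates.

T1 translate by (2, 6): (-1, 5) → (1, 11); (-5, 2) → (-3, 8); (-4, -4) → (-2, 2); (3, 4) → (5, 10); (1, -4) → (3, 2)
T2 scale by (1, 1/2): (1, 11) → (1, 11/2); (-3, 8) → (-3, 4); (-2, 2) → (-2, 1); (5, 10) → (5, 5); (3, 2) → (3, 1)
T3 rotate counter-clockwise with cos θ = 12/13, sin θ = -5/13: (1, 11/2) → (79/26, 61/13); (-3, 4) → (-16/13, 63/13); (-2, 1) → (-19/13, 22/13); (5, 5) → (85/13, 35/13); (3, 1) → (41/13, -3/13)
T4 reflect across x = 0: (79/26, 61/13) → (-79/26, 61/13); (-16/13, 63/13) → (16/13, 63/13); (-19/13, 22/13) → (19/13, 22/13); (85/13, 35/13) → (-85/13, 35/13); (41/13, -3/13) → (-41/13, -3/13)
T5 translate by (6, 6): (-79/26, 61/13) → (77/26, 139/13); (16/13, 63/13) → (94/13, 141/13); (19/13, 22/13) → (97/13, 100/13); (-85/13, 35/13) → (-7/13, 113/13); (-41/13, -3/13) → (37/13, 75/13)

image vertices: (77/26, 139/13), (94/13, 141/13), (97/13, 100/13), (-7/13, 113/13), (37/13, 75/13)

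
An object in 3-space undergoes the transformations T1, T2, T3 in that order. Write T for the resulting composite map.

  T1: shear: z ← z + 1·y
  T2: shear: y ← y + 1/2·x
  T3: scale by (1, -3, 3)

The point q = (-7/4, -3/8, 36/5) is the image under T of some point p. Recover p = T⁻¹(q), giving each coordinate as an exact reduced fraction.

p = (-7/4, 1, 7/5)

T1 = [1 0 0 0; 0 1 0 0; 0 1 1 0; 0 0 0 1]
T2·T1 = [1 0 0 0; 1/2 1 0 0; 0 1 1 0; 0 0 0 1]
T3·…·T1 = [1 0 0 0; -3/2 -3 0 0; 0 3 3 0; 0 0 0 1]
det M = -9; M⁻¹ = [1 0 0 0; -1/2 -1/3 0 0; 1/2 1/3 1/3 0; 0 0 0 1]
M⁻¹ · (-7/4, -3/8, 36/5)ᵀ = (-7/4, 1, 7/5)ᵀ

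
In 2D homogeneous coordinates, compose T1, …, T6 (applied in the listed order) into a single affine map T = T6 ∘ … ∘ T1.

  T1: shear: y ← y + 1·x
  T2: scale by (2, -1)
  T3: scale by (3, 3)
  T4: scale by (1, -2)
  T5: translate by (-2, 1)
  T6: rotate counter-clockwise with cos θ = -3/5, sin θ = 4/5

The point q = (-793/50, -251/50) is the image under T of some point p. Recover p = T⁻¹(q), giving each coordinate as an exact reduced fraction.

T1 = [1 0 0; 1 1 0; 0 0 1]
T2·T1 = [2 0 0; -1 -1 0; 0 0 1]
T3·…·T1 = [6 0 0; -3 -3 0; 0 0 1]
T4·…·T1 = [6 0 0; 6 6 0; 0 0 1]
T5·…·T1 = [6 0 -2; 6 6 1; 0 0 1]
T6·…·T1 = [-42/5 -24/5 2/5; 6/5 -18/5 -11/5; 0 0 1]
det M = 36; M⁻¹ = [-1/10 2/15 1/3; -1/30 -7/30 -1/2; 0 0 1]
M⁻¹ · (-793/50, -251/50)ᵀ = (5/4, 6/5)ᵀ

p = (5/4, 6/5)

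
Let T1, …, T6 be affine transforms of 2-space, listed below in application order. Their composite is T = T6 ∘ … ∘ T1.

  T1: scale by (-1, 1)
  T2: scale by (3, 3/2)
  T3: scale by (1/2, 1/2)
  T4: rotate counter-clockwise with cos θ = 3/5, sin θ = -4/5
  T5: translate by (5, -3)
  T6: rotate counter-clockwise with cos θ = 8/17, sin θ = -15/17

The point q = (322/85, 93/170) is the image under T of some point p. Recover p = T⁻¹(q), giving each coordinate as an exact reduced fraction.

p = (5, 4/3)

T1 = [-1 0 0; 0 1 0; 0 0 1]
T2·T1 = [-3 0 0; 0 3/2 0; 0 0 1]
T3·…·T1 = [-3/2 0 0; 0 3/4 0; 0 0 1]
T4·…·T1 = [-9/10 3/5 0; 6/5 9/20 0; 0 0 1]
T5·…·T1 = [-9/10 3/5 5; 6/5 9/20 -3; 0 0 1]
T6·…·T1 = [54/85 231/340 -5/17; 231/170 -27/85 -99/17; 0 0 1]
det M = -9/8; M⁻¹ = [24/85 154/255 18/5; 308/255 -48/85 -44/15; 0 0 1]
M⁻¹ · (322/85, 93/170)ᵀ = (5, 4/3)ᵀ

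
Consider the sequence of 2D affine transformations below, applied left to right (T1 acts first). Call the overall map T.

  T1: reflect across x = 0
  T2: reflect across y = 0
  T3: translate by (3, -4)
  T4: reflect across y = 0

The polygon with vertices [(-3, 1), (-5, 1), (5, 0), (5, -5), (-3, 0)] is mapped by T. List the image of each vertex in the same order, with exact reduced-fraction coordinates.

T1 reflect across x = 0: (-3, 1) → (3, 1); (-5, 1) → (5, 1); (5, 0) → (-5, 0); (5, -5) → (-5, -5); (-3, 0) → (3, 0)
T2 reflect across y = 0: (3, 1) → (3, -1); (5, 1) → (5, -1); (-5, 0) → (-5, 0); (-5, -5) → (-5, 5); (3, 0) → (3, 0)
T3 translate by (3, -4): (3, -1) → (6, -5); (5, -1) → (8, -5); (-5, 0) → (-2, -4); (-5, 5) → (-2, 1); (3, 0) → (6, -4)
T4 reflect across y = 0: (6, -5) → (6, 5); (8, -5) → (8, 5); (-2, -4) → (-2, 4); (-2, 1) → (-2, -1); (6, -4) → (6, 4)

image vertices: (6, 5), (8, 5), (-2, 4), (-2, -1), (6, 4)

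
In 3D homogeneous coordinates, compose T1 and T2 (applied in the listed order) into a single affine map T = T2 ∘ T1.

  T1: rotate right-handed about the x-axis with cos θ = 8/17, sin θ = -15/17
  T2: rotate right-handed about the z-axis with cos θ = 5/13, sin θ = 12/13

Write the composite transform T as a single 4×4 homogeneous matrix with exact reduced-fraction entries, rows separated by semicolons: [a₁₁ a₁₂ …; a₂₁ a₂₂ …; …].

T = [5/13 -96/221 -180/221 0; 12/13 40/221 75/221 0; 0 -15/17 8/17 0; 0 0 0 1]

T1 = [1 0 0 0; 0 8/17 15/17 0; 0 -15/17 8/17 0; 0 0 0 1]
T2·T1 = [5/13 -96/221 -180/221 0; 12/13 40/221 75/221 0; 0 -15/17 8/17 0; 0 0 0 1]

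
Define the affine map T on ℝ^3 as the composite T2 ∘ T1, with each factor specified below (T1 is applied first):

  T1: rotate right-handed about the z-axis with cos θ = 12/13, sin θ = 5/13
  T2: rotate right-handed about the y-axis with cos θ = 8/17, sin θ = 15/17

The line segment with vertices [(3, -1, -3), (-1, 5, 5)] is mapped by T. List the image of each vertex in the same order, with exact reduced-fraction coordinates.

image vertices: (-257/221, 3/13, -927/221), (679/221, 55/13, 1075/221)

T1 rotate right-handed about the z-axis with cos θ = 12/13, sin θ = 5/13: (3, -1, -3) → (41/13, 3/13, -3); (-1, 5, 5) → (-37/13, 55/13, 5)
T2 rotate right-handed about the y-axis with cos θ = 8/17, sin θ = 15/17: (41/13, 3/13, -3) → (-257/221, 3/13, -927/221); (-37/13, 55/13, 5) → (679/221, 55/13, 1075/221)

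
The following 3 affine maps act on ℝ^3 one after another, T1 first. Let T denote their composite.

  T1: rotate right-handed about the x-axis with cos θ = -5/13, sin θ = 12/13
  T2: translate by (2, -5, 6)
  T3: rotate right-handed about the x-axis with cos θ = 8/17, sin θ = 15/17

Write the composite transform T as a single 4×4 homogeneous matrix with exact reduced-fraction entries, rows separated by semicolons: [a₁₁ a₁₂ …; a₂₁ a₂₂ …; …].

T1 = [1 0 0 0; 0 -5/13 -12/13 0; 0 12/13 -5/13 0; 0 0 0 1]
T2·T1 = [1 0 0 2; 0 -5/13 -12/13 -5; 0 12/13 -5/13 6; 0 0 0 1]
T3·…·T1 = [1 0 0 2; 0 -220/221 -21/221 -130/17; 0 21/221 -220/221 -27/17; 0 0 0 1]

T = [1 0 0 2; 0 -220/221 -21/221 -130/17; 0 21/221 -220/221 -27/17; 0 0 0 1]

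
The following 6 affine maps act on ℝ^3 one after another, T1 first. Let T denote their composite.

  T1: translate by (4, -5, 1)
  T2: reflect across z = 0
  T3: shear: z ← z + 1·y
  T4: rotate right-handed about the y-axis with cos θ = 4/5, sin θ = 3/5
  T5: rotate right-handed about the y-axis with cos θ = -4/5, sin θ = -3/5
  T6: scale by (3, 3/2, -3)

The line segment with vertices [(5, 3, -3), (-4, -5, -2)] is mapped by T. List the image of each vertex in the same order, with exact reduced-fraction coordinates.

T1 translate by (4, -5, 1): (5, 3, -3) → (9, -2, -2); (-4, -5, -2) → (0, -10, -1)
T2 reflect across z = 0: (9, -2, -2) → (9, -2, 2); (0, -10, -1) → (0, -10, 1)
T3 shear: z ← z + 1·y: (9, -2, 2) → (9, -2, 0); (0, -10, 1) → (0, -10, -9)
T4 rotate right-handed about the y-axis with cos θ = 4/5, sin θ = 3/5: (9, -2, 0) → (36/5, -2, -27/5); (0, -10, -9) → (-27/5, -10, -36/5)
T5 rotate right-handed about the y-axis with cos θ = -4/5, sin θ = -3/5: (36/5, -2, -27/5) → (-63/25, -2, 216/25); (-27/5, -10, -36/5) → (216/25, -10, 63/25)
T6 scale by (3, 3/2, -3): (-63/25, -2, 216/25) → (-189/25, -3, -648/25); (216/25, -10, 63/25) → (648/25, -15, -189/25)

image vertices: (-189/25, -3, -648/25), (648/25, -15, -189/25)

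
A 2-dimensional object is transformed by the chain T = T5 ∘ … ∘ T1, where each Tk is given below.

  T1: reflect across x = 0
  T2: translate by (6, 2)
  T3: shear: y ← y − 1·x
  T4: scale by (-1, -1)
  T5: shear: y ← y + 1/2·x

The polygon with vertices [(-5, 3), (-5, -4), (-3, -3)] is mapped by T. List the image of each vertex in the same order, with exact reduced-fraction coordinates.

image vertices: (-11, 1/2), (-11, 15/2), (-9, 11/2)

T1 reflect across x = 0: (-5, 3) → (5, 3); (-5, -4) → (5, -4); (-3, -3) → (3, -3)
T2 translate by (6, 2): (5, 3) → (11, 5); (5, -4) → (11, -2); (3, -3) → (9, -1)
T3 shear: y ← y − 1·x: (11, 5) → (11, -6); (11, -2) → (11, -13); (9, -1) → (9, -10)
T4 scale by (-1, -1): (11, -6) → (-11, 6); (11, -13) → (-11, 13); (9, -10) → (-9, 10)
T5 shear: y ← y + 1/2·x: (-11, 6) → (-11, 1/2); (-11, 13) → (-11, 15/2); (-9, 10) → (-9, 11/2)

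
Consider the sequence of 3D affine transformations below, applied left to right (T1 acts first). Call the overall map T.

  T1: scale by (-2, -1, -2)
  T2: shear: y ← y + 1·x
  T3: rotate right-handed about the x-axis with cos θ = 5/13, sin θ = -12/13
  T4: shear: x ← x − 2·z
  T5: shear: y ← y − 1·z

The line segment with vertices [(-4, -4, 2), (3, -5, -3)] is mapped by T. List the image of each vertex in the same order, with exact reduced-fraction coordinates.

image vertices: (432/13, 176/13, -164/13), (-162/13, 25/13, 42/13)

T1 scale by (-2, -1, -2): (-4, -4, 2) → (8, 4, -4); (3, -5, -3) → (-6, 5, 6)
T2 shear: y ← y + 1·x: (8, 4, -4) → (8, 12, -4); (-6, 5, 6) → (-6, -1, 6)
T3 rotate right-handed about the x-axis with cos θ = 5/13, sin θ = -12/13: (8, 12, -4) → (8, 12/13, -164/13); (-6, -1, 6) → (-6, 67/13, 42/13)
T4 shear: x ← x − 2·z: (8, 12/13, -164/13) → (432/13, 12/13, -164/13); (-6, 67/13, 42/13) → (-162/13, 67/13, 42/13)
T5 shear: y ← y − 1·z: (432/13, 12/13, -164/13) → (432/13, 176/13, -164/13); (-162/13, 67/13, 42/13) → (-162/13, 25/13, 42/13)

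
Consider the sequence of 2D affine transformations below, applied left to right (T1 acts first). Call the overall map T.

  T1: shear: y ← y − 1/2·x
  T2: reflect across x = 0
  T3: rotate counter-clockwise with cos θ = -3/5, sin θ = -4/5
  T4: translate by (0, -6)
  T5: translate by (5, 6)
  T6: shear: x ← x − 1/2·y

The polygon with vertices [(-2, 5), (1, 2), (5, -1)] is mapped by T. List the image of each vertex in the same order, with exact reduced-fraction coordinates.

T1 shear: y ← y − 1/2·x: (-2, 5) → (-2, 6); (1, 2) → (1, 3/2); (5, -1) → (5, -7/2)
T2 reflect across x = 0: (-2, 6) → (2, 6); (1, 3/2) → (-1, 3/2); (5, -7/2) → (-5, -7/2)
T3 rotate counter-clockwise with cos θ = -3/5, sin θ = -4/5: (2, 6) → (18/5, -26/5); (-1, 3/2) → (9/5, -1/10); (-5, -7/2) → (1/5, 61/10)
T4 translate by (0, -6): (18/5, -26/5) → (18/5, -56/5); (9/5, -1/10) → (9/5, -61/10); (1/5, 61/10) → (1/5, 1/10)
T5 translate by (5, 6): (18/5, -56/5) → (43/5, -26/5); (9/5, -61/10) → (34/5, -1/10); (1/5, 1/10) → (26/5, 61/10)
T6 shear: x ← x − 1/2·y: (43/5, -26/5) → (56/5, -26/5); (34/5, -1/10) → (137/20, -1/10); (26/5, 61/10) → (43/20, 61/10)

image vertices: (56/5, -26/5), (137/20, -1/10), (43/20, 61/10)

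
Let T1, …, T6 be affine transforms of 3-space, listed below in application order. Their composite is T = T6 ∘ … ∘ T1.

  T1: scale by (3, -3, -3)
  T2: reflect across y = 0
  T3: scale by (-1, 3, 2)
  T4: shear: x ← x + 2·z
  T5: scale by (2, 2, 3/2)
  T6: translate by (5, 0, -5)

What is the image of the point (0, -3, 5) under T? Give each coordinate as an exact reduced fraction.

T(p) = (-115, -54, -50)

T1 scale by (3, -3, -3): (0, -3, 5) → (0, 9, -15)
T2 reflect across y = 0: (0, 9, -15) → (0, -9, -15)
T3 scale by (-1, 3, 2): (0, -9, -15) → (0, -27, -30)
T4 shear: x ← x + 2·z: (0, -27, -30) → (-60, -27, -30)
T5 scale by (2, 2, 3/2): (-60, -27, -30) → (-120, -54, -45)
T6 translate by (5, 0, -5): (-120, -54, -45) → (-115, -54, -50)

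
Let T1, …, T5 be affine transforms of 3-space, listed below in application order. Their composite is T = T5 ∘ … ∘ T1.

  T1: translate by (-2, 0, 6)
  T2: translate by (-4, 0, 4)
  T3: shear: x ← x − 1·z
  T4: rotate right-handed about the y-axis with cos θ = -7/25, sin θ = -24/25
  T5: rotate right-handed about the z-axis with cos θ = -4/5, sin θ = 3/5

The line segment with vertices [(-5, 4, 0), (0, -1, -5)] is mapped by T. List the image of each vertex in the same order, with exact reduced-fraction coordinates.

image vertices: (72/125, -679/125, -574/25), (247/125, -29/125, -299/25)

T1 translate by (-2, 0, 6): (-5, 4, 0) → (-7, 4, 6); (0, -1, -5) → (-2, -1, 1)
T2 translate by (-4, 0, 4): (-7, 4, 6) → (-11, 4, 10); (-2, -1, 1) → (-6, -1, 5)
T3 shear: x ← x − 1·z: (-11, 4, 10) → (-21, 4, 10); (-6, -1, 5) → (-11, -1, 5)
T4 rotate right-handed about the y-axis with cos θ = -7/25, sin θ = -24/25: (-21, 4, 10) → (-93/25, 4, -574/25); (-11, -1, 5) → (-43/25, -1, -299/25)
T5 rotate right-handed about the z-axis with cos θ = -4/5, sin θ = 3/5: (-93/25, 4, -574/25) → (72/125, -679/125, -574/25); (-43/25, -1, -299/25) → (247/125, -29/125, -299/25)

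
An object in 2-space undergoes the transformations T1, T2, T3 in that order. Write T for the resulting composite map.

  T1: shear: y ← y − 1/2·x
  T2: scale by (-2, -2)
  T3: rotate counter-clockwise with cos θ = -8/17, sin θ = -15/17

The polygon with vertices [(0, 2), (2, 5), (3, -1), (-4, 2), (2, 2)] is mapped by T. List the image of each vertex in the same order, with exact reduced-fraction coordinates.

image vertices: (-60/17, 32/17), (-88/17, 124/17), (123/17, 50/17), (-184/17, -56/17), (2/17, 76/17)

T1 shear: y ← y − 1/2·x: (0, 2) → (0, 2); (2, 5) → (2, 4); (3, -1) → (3, -5/2); (-4, 2) → (-4, 4); (2, 2) → (2, 1)
T2 scale by (-2, -2): (0, 2) → (0, -4); (2, 4) → (-4, -8); (3, -5/2) → (-6, 5); (-4, 4) → (8, -8); (2, 1) → (-4, -2)
T3 rotate counter-clockwise with cos θ = -8/17, sin θ = -15/17: (0, -4) → (-60/17, 32/17); (-4, -8) → (-88/17, 124/17); (-6, 5) → (123/17, 50/17); (8, -8) → (-184/17, -56/17); (-4, -2) → (2/17, 76/17)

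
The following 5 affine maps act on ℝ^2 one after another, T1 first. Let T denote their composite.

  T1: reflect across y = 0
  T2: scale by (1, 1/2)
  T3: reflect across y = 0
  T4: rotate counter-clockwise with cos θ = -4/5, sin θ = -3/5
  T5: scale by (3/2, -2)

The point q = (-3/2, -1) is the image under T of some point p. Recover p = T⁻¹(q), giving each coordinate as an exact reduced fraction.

T1 = [1 0 0; 0 -1 0; 0 0 1]
T2·T1 = [1 0 0; 0 -1/2 0; 0 0 1]
T3·…·T1 = [1 0 0; 0 1/2 0; 0 0 1]
T4·…·T1 = [-4/5 3/10 0; -3/5 -2/5 0; 0 0 1]
T5·…·T1 = [-6/5 9/20 0; 6/5 4/5 0; 0 0 1]
det M = -3/2; M⁻¹ = [-8/15 3/10 0; 4/5 4/5 0; 0 0 1]
M⁻¹ · (-3/2, -1)ᵀ = (1/2, -2)ᵀ

p = (1/2, -2)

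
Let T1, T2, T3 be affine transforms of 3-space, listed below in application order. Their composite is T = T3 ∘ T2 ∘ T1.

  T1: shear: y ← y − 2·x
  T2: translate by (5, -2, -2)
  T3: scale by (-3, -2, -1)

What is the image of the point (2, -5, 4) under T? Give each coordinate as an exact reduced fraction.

T1 shear: y ← y − 2·x: (2, -5, 4) → (2, -9, 4)
T2 translate by (5, -2, -2): (2, -9, 4) → (7, -11, 2)
T3 scale by (-3, -2, -1): (7, -11, 2) → (-21, 22, -2)

T(p) = (-21, 22, -2)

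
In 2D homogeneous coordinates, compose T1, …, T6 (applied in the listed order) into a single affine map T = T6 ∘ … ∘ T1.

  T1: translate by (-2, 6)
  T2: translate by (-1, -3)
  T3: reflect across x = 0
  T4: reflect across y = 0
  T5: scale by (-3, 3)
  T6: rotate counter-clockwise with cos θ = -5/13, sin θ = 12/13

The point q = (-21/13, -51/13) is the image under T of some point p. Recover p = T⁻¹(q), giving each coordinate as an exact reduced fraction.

p = (2, -4)

T1 = [1 0 -2; 0 1 6; 0 0 1]
T2·T1 = [1 0 -3; 0 1 3; 0 0 1]
T3·…·T1 = [-1 0 3; 0 1 3; 0 0 1]
T4·…·T1 = [-1 0 3; 0 -1 -3; 0 0 1]
T5·…·T1 = [3 0 -9; 0 -3 -9; 0 0 1]
T6·…·T1 = [-15/13 36/13 153/13; 36/13 15/13 -63/13; 0 0 1]
det M = -9; M⁻¹ = [-5/39 4/13 3; 4/13 5/39 -3; 0 0 1]
M⁻¹ · (-21/13, -51/13)ᵀ = (2, -4)ᵀ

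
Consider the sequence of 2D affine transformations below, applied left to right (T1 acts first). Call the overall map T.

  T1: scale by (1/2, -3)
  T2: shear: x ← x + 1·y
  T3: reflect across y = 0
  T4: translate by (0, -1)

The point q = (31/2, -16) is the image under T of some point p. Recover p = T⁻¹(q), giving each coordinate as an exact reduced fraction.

T1 = [1/2 0 0; 0 -3 0; 0 0 1]
T2·T1 = [1/2 -3 0; 0 -3 0; 0 0 1]
T3·…·T1 = [1/2 -3 0; 0 3 0; 0 0 1]
T4·…·T1 = [1/2 -3 0; 0 3 -1; 0 0 1]
det M = 3/2; M⁻¹ = [2 2 2; 0 1/3 1/3; 0 0 1]
M⁻¹ · (31/2, -16)ᵀ = (1, -5)ᵀ

p = (1, -5)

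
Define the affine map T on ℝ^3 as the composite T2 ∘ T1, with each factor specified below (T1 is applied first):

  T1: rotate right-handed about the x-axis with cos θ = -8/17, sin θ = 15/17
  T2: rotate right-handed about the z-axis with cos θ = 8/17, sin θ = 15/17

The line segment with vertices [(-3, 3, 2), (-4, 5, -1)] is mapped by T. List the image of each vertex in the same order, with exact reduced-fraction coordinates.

image vertices: (402/289, -1197/289, 29/17), (-169/289, -1220/289, 83/17)

T1 rotate right-handed about the x-axis with cos θ = -8/17, sin θ = 15/17: (-3, 3, 2) → (-3, -54/17, 29/17); (-4, 5, -1) → (-4, -25/17, 83/17)
T2 rotate right-handed about the z-axis with cos θ = 8/17, sin θ = 15/17: (-3, -54/17, 29/17) → (402/289, -1197/289, 29/17); (-4, -25/17, 83/17) → (-169/289, -1220/289, 83/17)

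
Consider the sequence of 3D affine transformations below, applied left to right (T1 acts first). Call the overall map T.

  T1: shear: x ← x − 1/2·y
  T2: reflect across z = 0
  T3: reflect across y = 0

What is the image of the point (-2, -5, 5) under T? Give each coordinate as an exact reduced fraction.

T1 shear: x ← x − 1/2·y: (-2, -5, 5) → (1/2, -5, 5)
T2 reflect across z = 0: (1/2, -5, 5) → (1/2, -5, -5)
T3 reflect across y = 0: (1/2, -5, -5) → (1/2, 5, -5)

T(p) = (1/2, 5, -5)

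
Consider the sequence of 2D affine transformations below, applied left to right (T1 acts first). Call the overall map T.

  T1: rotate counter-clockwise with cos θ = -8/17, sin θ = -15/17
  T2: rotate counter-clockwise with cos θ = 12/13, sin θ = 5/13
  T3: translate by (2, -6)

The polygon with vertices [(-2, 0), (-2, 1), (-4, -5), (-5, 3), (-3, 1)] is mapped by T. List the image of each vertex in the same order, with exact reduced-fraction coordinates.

T1 rotate counter-clockwise with cos θ = -8/17, sin θ = -15/17: (-2, 0) → (16/17, 30/17); (-2, 1) → (31/17, 22/17); (-4, -5) → (-43/17, 100/17); (-5, 3) → (5, 3); (-3, 1) → (39/17, 37/17)
T2 rotate counter-clockwise with cos θ = 12/13, sin θ = 5/13: (16/17, 30/17) → (42/221, 440/221); (31/17, 22/17) → (262/221, 419/221); (-43/17, 100/17) → (-1016/221, 985/221); (5, 3) → (45/13, 61/13); (39/17, 37/17) → (283/221, 639/221)
T3 translate by (2, -6): (42/221, 440/221) → (484/221, -886/221); (262/221, 419/221) → (704/221, -907/221); (-1016/221, 985/221) → (-574/221, -341/221); (45/13, 61/13) → (71/13, -17/13); (283/221, 639/221) → (725/221, -687/221)

image vertices: (484/221, -886/221), (704/221, -907/221), (-574/221, -341/221), (71/13, -17/13), (725/221, -687/221)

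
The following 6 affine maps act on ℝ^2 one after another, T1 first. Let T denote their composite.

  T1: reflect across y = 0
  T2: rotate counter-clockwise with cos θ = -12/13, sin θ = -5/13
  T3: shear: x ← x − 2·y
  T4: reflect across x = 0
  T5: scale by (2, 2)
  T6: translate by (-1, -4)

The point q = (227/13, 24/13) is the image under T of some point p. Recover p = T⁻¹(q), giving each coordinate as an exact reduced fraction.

p = (2, 4)

T1 = [1 0 0; 0 -1 0; 0 0 1]
T2·T1 = [-12/13 -5/13 0; -5/13 12/13 0; 0 0 1]
T3·…·T1 = [-2/13 -29/13 0; -5/13 12/13 0; 0 0 1]
T4·…·T1 = [2/13 29/13 0; -5/13 12/13 0; 0 0 1]
T5·…·T1 = [4/13 58/13 0; -10/13 24/13 0; 0 0 1]
T6·…·T1 = [4/13 58/13 -1; -10/13 24/13 -4; 0 0 1]
det M = 4; M⁻¹ = [6/13 -29/26 -4; 5/26 1/13 1/2; 0 0 1]
M⁻¹ · (227/13, 24/13)ᵀ = (2, 4)ᵀ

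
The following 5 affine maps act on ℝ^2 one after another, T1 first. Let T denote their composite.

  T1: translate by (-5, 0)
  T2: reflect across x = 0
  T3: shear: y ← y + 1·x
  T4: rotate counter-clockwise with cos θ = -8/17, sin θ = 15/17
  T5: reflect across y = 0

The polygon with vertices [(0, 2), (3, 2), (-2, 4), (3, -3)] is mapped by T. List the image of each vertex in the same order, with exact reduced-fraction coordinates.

T1 translate by (-5, 0): (0, 2) → (-5, 2); (3, 2) → (-2, 2); (-2, 4) → (-7, 4); (3, -3) → (-2, -3)
T2 reflect across x = 0: (-5, 2) → (5, 2); (-2, 2) → (2, 2); (-7, 4) → (7, 4); (-2, -3) → (2, -3)
T3 shear: y ← y + 1·x: (5, 2) → (5, 7); (2, 2) → (2, 4); (7, 4) → (7, 11); (2, -3) → (2, -1)
T4 rotate counter-clockwise with cos θ = -8/17, sin θ = 15/17: (5, 7) → (-145/17, 19/17); (2, 4) → (-76/17, -2/17); (7, 11) → (-13, 1); (2, -1) → (-1/17, 38/17)
T5 reflect across y = 0: (-145/17, 19/17) → (-145/17, -19/17); (-76/17, -2/17) → (-76/17, 2/17); (-13, 1) → (-13, -1); (-1/17, 38/17) → (-1/17, -38/17)

image vertices: (-145/17, -19/17), (-76/17, 2/17), (-13, -1), (-1/17, -38/17)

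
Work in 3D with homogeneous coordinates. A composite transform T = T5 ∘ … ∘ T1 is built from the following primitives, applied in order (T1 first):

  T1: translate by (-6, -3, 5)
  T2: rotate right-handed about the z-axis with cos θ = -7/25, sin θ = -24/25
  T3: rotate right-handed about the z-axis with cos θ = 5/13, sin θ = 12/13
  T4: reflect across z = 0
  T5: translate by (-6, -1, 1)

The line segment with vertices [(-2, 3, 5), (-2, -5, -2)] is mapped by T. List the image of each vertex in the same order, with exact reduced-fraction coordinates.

image vertices: (-3974/325, 1307/325, -9), (-5606/325, -717/325, -2)

T1 translate by (-6, -3, 5): (-2, 3, 5) → (-8, 0, 10); (-2, -5, -2) → (-8, -8, 3)
T2 rotate right-handed about the z-axis with cos θ = -7/25, sin θ = -24/25: (-8, 0, 10) → (56/25, 192/25, 10); (-8, -8, 3) → (-136/25, 248/25, 3)
T3 rotate right-handed about the z-axis with cos θ = 5/13, sin θ = 12/13: (56/25, 192/25, 10) → (-2024/325, 1632/325, 10); (-136/25, 248/25, 3) → (-3656/325, -392/325, 3)
T4 reflect across z = 0: (-2024/325, 1632/325, 10) → (-2024/325, 1632/325, -10); (-3656/325, -392/325, 3) → (-3656/325, -392/325, -3)
T5 translate by (-6, -1, 1): (-2024/325, 1632/325, -10) → (-3974/325, 1307/325, -9); (-3656/325, -392/325, -3) → (-5606/325, -717/325, -2)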